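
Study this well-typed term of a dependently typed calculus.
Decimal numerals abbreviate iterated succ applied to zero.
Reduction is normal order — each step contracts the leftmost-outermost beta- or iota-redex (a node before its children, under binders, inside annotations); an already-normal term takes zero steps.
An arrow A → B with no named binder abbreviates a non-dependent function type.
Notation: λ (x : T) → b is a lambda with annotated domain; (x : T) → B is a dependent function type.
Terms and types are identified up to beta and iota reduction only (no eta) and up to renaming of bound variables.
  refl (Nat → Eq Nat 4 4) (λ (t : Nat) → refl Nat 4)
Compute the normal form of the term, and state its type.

reduced normal form:
  refl (Nat → Eq Nat 4 4) (λ (t : Nat) → refl Nat 4)
type:
  Eq (Nat → Eq Nat 4 4) (λ (t : Nat) → refl Nat 4) (λ (θ : Nat) → refl Nat 4)
observation: the term is already in normal form.


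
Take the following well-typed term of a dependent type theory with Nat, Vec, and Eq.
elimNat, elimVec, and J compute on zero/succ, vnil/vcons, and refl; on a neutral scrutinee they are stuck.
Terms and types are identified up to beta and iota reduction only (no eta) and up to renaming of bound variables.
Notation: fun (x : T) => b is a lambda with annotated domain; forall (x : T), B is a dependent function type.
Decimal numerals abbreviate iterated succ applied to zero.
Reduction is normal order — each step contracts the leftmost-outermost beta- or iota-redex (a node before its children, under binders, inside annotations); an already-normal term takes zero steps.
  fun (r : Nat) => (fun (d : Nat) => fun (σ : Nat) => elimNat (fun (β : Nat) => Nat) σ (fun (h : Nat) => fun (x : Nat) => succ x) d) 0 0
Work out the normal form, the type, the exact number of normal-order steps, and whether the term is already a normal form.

resulting normal form:
  fun (r : Nat) => 0
inferred type:
  forall (r : Nat), Nat
reduction steps (normal order): 3
term was already normal: no
first contracted redex: a beta-redex


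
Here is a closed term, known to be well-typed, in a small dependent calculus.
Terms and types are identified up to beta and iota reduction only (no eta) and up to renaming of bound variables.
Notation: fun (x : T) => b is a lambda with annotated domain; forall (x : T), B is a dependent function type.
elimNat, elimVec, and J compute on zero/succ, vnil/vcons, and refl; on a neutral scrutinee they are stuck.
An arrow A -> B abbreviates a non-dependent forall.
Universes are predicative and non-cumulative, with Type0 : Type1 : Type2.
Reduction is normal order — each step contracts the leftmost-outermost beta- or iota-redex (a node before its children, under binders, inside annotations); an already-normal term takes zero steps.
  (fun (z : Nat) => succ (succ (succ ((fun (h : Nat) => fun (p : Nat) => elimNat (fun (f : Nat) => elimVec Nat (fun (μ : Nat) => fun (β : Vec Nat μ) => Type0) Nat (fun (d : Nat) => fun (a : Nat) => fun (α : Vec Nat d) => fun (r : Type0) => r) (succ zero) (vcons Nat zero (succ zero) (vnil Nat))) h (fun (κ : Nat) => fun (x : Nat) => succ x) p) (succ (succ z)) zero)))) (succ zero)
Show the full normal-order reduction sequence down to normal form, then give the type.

normal-order reduction sequence:
  (fun (z : Nat) => succ (succ (succ ((fun (h : Nat) => fun (p : Nat) => elimNat (fun (f : Nat) => elimVec Nat (fun (μ : Nat) => fun (β : Vec Nat μ) => Type0) Nat (fun (d : Nat) => fun (a : Nat) => fun (α : Vec Nat d) => fun (r : Type0) => r) (succ zero) (vcons Nat zero (succ zero) (vnil Nat))) h (fun (κ : Nat) => fun (x : Nat) => succ x) p) (succ (succ z)) zero)))) (succ zero)
  ~> succ (succ (succ ((fun (z : Nat) => fun (h : Nat) => elimNat (fun (p : Nat) => elimVec Nat (fun (f : Nat) => fun (μ : Vec Nat f) => Type0) Nat (fun (β : Nat) => fun (d : Nat) => fun (a : Vec Nat β) => fun (α : Type0) => α) (succ zero) (vcons Nat zero (succ zero) (vnil Nat))) z (fun (r : Nat) => fun (κ : Nat) => succ κ) h) (succ (succ (succ zero))) zero)))
  ~> succ (succ (succ ((fun (z : Nat) => elimNat (fun (h : Nat) => elimVec Nat (fun (p : Nat) => fun (f : Vec Nat p) => Type0) Nat (fun (μ : Nat) => fun (β : Nat) => fun (d : Vec Nat μ) => fun (a : Type0) => a) (succ zero) (vcons Nat zero (succ zero) (vnil Nat))) (succ (succ (succ zero))) (fun (α : Nat) => fun (r : Nat) => succ r) z) zero)))
  ~> succ (succ (succ (elimNat (fun (z : Nat) => elimVec Nat (fun (h : Nat) => fun (p : Vec Nat h) => Type0) Nat (fun (f : Nat) => fun (μ : Nat) => fun (β : Vec Nat f) => fun (d : Type0) => d) (succ zero) (vcons Nat zero (succ zero) (vnil Nat))) (succ (succ (succ zero))) (fun (a : Nat) => fun (α : Nat) => succ α) zero)))
  ~> succ (succ (succ (succ (succ (succ zero)))))
type:
  Nat


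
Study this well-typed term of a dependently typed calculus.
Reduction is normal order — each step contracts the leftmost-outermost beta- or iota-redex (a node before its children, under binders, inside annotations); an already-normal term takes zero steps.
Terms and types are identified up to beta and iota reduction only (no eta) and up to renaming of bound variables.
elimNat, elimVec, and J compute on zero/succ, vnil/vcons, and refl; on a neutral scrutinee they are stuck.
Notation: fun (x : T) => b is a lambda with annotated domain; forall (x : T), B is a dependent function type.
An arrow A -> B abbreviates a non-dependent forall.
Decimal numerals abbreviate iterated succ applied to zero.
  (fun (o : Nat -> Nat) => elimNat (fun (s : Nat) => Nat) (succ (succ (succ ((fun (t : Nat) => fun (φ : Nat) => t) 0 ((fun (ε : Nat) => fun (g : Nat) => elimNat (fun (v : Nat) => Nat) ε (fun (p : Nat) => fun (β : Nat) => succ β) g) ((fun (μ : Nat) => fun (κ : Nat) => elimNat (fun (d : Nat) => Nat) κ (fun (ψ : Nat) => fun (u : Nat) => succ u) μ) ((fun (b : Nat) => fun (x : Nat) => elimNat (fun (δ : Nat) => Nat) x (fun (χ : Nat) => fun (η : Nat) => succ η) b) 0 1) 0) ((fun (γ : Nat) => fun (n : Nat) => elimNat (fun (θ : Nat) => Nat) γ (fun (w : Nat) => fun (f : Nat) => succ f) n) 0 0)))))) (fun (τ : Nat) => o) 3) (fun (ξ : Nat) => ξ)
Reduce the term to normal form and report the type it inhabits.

normal form:
  3
the term's type:
  Nat
observation: 13 normal-order steps separate the term from its normal form.


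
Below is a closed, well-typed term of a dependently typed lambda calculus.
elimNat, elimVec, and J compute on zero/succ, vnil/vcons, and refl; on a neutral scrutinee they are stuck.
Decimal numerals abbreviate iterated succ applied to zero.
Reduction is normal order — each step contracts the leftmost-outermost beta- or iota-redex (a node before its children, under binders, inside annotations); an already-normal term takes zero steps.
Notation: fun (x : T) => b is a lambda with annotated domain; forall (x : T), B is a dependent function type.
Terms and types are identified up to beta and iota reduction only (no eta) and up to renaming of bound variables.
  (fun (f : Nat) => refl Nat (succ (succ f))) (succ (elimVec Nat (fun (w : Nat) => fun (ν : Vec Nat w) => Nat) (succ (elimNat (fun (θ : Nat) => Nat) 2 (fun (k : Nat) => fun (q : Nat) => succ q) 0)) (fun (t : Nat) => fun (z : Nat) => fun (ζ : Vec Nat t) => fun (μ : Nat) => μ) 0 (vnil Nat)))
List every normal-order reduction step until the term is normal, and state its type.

normal-order reduction:
  (fun (f : Nat) => refl Nat (succ (succ f))) (succ (elimVec Nat (fun (w : Nat) => fun (ν : Vec Nat w) => Nat) (succ (elimNat (fun (θ : Nat) => Nat) 2 (fun (k : Nat) => fun (q : Nat) => succ q) 0)) (fun (t : Nat) => fun (z : Nat) => fun (ζ : Vec Nat t) => fun (μ : Nat) => μ) 0 (vnil Nat)))
  ~> refl Nat (succ (succ (succ (elimVec Nat (fun (f : Nat) => fun (w : Vec Nat f) => Nat) (succ (elimNat (fun (ν : Nat) => Nat) 2 (fun (θ : Nat) => fun (k : Nat) => succ k) 0)) (fun (q : Nat) => fun (t : Nat) => fun (z : Vec Nat q) => fun (ζ : Nat) => ζ) 0 (vnil Nat)))))
  ~> refl Nat (succ (succ (succ (succ (elimNat (fun (f : Nat) => Nat) 2 (fun (w : Nat) => fun (ν : Nat) => succ ν) 0)))))
  ~> refl Nat 6
the term's type:
  Eq Nat 6 6


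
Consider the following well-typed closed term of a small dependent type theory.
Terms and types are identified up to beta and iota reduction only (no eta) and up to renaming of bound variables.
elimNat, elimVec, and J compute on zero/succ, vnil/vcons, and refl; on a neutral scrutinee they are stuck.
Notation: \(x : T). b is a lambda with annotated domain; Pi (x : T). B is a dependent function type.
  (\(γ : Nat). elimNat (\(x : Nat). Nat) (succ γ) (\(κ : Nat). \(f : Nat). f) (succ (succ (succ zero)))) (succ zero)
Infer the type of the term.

type:
  Nat


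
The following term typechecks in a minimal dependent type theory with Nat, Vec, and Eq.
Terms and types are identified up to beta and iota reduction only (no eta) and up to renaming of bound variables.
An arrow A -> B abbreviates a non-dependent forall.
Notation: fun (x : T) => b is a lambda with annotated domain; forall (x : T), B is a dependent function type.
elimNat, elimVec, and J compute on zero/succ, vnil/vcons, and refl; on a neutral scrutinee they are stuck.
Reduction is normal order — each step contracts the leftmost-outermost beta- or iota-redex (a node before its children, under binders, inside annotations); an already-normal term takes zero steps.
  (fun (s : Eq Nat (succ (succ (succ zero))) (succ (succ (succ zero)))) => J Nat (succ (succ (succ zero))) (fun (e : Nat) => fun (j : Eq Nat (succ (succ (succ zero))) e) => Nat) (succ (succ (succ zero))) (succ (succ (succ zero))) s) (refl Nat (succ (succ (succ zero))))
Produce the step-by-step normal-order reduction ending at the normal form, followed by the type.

normal-order reduction:
  (fun (s : Eq Nat (succ (succ (succ zero))) (succ (succ (succ zero)))) => J Nat (succ (succ (succ zero))) (fun (e : Nat) => fun (j : Eq Nat (succ (succ (succ zero))) e) => Nat) (succ (succ (succ zero))) (succ (succ (succ zero))) s) (refl Nat (succ (succ (succ zero))))
  ~> J Nat (succ (succ (succ zero))) (fun (s : Nat) => fun (e : Eq Nat (succ (succ (succ zero))) s) => Nat) (succ (succ (succ zero))) (succ (succ (succ zero))) (refl Nat (succ (succ (succ zero))))
  ~> succ (succ (succ zero))
type:
  Nat


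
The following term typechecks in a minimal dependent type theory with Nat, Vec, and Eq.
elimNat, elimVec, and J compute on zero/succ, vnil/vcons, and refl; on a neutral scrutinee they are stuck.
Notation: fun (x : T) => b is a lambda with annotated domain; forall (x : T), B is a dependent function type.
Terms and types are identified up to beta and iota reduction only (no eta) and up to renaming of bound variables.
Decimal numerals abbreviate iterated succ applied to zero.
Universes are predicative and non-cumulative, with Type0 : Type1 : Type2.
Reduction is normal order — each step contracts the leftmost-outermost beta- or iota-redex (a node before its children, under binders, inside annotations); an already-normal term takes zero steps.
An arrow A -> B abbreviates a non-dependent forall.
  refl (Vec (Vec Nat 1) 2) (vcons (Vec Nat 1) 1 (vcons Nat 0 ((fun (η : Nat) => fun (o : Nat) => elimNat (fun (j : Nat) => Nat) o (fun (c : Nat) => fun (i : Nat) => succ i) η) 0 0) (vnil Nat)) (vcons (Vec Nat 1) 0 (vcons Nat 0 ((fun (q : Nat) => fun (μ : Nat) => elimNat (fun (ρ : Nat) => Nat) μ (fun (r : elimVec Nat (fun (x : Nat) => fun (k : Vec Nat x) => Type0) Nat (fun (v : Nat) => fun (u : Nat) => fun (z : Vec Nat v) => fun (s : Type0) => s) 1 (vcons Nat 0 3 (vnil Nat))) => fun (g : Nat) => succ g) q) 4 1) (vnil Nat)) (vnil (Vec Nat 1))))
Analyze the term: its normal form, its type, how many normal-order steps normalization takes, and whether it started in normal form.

reduced normal form:
  refl (Vec (Vec Nat 1) 2) (vcons (Vec Nat 1) 1 (vcons Nat 0 0 (vnil Nat)) (vcons (Vec Nat 1) 0 (vcons Nat 0 5 (vnil Nat)) (vnil (Vec Nat 1))))
inferred type:
  Eq (Vec (Vec Nat 1) 2) (vcons (Vec Nat 1) 1 (vcons Nat 0 0 (vnil Nat)) (vcons (Vec Nat 1) 0 (vcons Nat 0 5 (vnil Nat)) (vnil (Vec Nat 1)))) (vcons (Vec Nat 1) 1 (vcons Nat 0 0 (vnil Nat)) (vcons (Vec Nat 1) 0 (vcons Nat 0 5 (vnil Nat)) (vnil (Vec Nat 1))))
steps to reach normal form (normal order): 18
term was already normal: no
first redex: a beta-redex


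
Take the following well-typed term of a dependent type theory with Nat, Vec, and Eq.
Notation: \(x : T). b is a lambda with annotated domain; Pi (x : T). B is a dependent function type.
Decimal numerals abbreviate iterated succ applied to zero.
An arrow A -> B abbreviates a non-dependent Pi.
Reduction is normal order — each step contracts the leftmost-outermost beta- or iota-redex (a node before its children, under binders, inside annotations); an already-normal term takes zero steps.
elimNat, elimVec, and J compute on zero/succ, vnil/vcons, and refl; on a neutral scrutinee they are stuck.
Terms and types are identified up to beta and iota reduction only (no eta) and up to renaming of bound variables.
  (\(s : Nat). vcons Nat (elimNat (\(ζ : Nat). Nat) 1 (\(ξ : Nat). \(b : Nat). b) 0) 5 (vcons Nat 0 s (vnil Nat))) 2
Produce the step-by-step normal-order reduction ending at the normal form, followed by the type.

normal-order reduction:
  (\(s : Nat). vcons Nat (elimNat (\(ζ : Nat). Nat) 1 (\(ξ : Nat). \(b : Nat). b) 0) 5 (vcons Nat 0 s (vnil Nat))) 2
  ~> vcons Nat (elimNat (\(s : Nat). Nat) 1 (\(ζ : Nat). \(ξ : Nat). ξ) 0) 5 (vcons Nat 0 2 (vnil Nat))
  ~> vcons Nat 1 5 (vcons Nat 0 2 (vnil Nat))
type:
  Vec Nat 2


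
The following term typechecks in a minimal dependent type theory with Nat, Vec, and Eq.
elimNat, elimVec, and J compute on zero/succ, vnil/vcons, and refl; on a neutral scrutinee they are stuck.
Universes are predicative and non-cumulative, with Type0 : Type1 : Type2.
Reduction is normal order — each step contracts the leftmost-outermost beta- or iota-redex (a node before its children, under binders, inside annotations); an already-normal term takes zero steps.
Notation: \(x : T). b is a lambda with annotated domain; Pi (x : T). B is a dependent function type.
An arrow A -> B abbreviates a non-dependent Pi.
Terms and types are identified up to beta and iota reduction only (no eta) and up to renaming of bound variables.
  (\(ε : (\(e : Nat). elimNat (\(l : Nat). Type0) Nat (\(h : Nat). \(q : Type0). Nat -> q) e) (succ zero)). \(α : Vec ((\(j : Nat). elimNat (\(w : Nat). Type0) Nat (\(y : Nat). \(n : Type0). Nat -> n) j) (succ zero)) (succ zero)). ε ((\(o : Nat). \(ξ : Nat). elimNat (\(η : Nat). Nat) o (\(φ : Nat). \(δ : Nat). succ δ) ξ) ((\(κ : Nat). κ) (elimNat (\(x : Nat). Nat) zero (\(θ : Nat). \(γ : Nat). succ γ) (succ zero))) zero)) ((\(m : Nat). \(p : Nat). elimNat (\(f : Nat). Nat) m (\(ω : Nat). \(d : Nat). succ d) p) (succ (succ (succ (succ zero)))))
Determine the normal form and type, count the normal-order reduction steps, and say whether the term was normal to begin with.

normal form:
  \(ε : Vec (Nat -> Nat) (succ zero)). succ (succ (succ (succ (succ zero))))
type:
  Vec (Nat -> Nat) (succ zero) -> Nat
steps to reach normal form (normal order): 20
already normal: no
first redex: a beta-redex


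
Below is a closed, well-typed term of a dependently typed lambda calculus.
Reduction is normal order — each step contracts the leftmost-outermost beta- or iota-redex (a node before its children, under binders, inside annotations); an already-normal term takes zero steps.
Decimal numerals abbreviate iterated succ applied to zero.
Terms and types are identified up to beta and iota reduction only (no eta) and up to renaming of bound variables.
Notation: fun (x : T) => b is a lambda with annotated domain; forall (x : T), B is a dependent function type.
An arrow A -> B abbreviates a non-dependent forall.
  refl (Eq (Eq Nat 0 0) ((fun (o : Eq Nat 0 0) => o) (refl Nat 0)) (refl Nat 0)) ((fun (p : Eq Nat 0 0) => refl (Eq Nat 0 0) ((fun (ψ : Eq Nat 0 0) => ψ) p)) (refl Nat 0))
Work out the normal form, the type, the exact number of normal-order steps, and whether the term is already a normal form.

resulting normal form:
  refl (Eq (Eq Nat 0 0) (refl Nat 0) (refl Nat 0)) (refl (Eq Nat 0 0) (refl Nat 0))
type:
  Eq (Eq (Eq Nat 0 0) (refl Nat 0) (refl Nat 0)) (refl (Eq Nat 0 0) (refl Nat 0)) (refl (Eq Nat 0 0) (refl Nat 0))
steps to reach normal form (normal order): 3
already normal: no
first redex: a beta-redex


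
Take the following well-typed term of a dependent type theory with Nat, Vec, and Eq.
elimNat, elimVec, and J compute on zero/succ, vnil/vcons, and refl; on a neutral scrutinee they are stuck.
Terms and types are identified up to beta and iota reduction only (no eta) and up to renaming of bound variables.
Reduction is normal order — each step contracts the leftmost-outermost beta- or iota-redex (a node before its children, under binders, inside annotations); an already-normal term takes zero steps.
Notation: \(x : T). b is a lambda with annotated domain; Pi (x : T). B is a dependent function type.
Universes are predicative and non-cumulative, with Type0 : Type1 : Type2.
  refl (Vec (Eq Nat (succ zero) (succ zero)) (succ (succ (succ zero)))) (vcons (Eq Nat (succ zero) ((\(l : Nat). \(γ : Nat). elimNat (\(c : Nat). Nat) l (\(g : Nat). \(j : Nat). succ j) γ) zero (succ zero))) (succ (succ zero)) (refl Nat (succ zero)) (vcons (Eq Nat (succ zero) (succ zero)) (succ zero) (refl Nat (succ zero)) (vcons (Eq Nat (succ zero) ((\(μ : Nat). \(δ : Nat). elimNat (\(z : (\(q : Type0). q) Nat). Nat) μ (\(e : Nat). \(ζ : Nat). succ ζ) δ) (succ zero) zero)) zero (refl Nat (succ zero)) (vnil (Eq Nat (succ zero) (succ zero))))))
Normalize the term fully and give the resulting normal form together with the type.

resulting normal form:
  refl (Vec (Eq Nat (succ zero) (succ zero)) (succ (succ (succ zero)))) (vcons (Eq Nat (succ zero) (succ zero)) (succ (succ zero)) (refl Nat (succ zero)) (vcons (Eq Nat (succ zero) (succ zero)) (succ zero) (refl Nat (succ zero)) (vcons (Eq Nat (succ zero) (succ zero)) zero (refl Nat (succ zero)) (vnil (Eq Nat (succ zero) (succ zero))))))
inferred type:
  Eq (Vec (Eq Nat (succ zero) (succ zero)) (succ (succ (succ zero)))) (vcons (Eq Nat (succ zero) (succ zero)) (succ (succ zero)) (refl Nat (succ zero)) (vcons (Eq Nat (succ zero) (succ zero)) (succ zero) (refl Nat (succ zero)) (vcons (Eq Nat (succ zero) (succ zero)) zero (refl Nat (succ zero)) (vnil (Eq Nat (succ zero) (succ zero)))))) (vcons (Eq Nat (succ zero) (succ zero)) (succ (succ zero)) (refl Nat (succ zero)) (vcons (Eq Nat (succ zero) (succ zero)) (succ zero) (refl Nat (succ zero)) (vcons (Eq Nat (succ zero) (succ zero)) zero (refl Nat (succ zero)) (vnil (Eq Nat (succ zero) (succ zero))))))


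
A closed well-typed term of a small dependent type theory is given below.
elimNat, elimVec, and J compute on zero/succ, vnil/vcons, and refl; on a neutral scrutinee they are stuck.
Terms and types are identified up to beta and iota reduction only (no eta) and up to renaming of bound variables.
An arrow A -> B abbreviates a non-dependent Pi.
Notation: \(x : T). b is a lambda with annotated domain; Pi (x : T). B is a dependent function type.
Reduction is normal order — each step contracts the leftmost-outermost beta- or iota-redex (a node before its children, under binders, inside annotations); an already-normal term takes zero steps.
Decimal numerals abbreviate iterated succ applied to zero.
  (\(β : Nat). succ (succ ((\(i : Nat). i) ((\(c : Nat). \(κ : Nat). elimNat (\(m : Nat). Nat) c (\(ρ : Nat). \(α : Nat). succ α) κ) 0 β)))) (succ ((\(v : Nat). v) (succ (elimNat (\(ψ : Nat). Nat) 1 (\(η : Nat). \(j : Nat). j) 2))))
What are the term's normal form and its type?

reduced normal form:
  5
the term's type:
  Nat
observation: normalization takes exactly 22 steps under the normal-order strategy.


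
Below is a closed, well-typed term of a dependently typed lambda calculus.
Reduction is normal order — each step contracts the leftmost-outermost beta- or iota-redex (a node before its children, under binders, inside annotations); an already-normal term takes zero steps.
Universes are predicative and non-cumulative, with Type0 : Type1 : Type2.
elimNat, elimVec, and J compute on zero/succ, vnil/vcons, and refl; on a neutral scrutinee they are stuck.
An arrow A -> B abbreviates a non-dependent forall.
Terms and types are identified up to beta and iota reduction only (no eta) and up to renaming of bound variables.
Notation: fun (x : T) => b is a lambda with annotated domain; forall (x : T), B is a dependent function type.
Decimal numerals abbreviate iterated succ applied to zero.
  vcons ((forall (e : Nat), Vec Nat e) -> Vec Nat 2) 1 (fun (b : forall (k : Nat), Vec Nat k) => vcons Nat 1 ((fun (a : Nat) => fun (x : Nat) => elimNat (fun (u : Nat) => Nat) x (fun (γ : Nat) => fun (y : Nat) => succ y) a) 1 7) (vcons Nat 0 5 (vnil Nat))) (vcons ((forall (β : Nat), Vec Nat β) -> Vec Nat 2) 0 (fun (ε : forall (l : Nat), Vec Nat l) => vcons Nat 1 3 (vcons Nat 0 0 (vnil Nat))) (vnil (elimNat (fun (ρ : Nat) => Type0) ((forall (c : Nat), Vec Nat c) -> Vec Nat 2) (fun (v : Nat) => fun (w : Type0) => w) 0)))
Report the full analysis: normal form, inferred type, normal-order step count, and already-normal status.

reduced normal form:
  vcons ((forall (e : Nat), Vec Nat e) -> Vec Nat 2) 1 (fun (b : forall (k : Nat), Vec Nat k) => vcons Nat 1 8 (vcons Nat 0 5 (vnil Nat))) (vcons ((forall (a : Nat), Vec Nat a) -> Vec Nat 2) 0 (fun (x : forall (u : Nat), Vec Nat u) => vcons Nat 1 3 (vcons Nat 0 0 (vnil Nat))) (vnil ((forall (γ : Nat), Vec Nat γ) -> Vec Nat 2)))
type:
  Vec ((forall (e : Nat), Vec Nat e) -> Vec Nat 2) 2
normal-order step count: 7
already normal: no
first redex: a beta-redex


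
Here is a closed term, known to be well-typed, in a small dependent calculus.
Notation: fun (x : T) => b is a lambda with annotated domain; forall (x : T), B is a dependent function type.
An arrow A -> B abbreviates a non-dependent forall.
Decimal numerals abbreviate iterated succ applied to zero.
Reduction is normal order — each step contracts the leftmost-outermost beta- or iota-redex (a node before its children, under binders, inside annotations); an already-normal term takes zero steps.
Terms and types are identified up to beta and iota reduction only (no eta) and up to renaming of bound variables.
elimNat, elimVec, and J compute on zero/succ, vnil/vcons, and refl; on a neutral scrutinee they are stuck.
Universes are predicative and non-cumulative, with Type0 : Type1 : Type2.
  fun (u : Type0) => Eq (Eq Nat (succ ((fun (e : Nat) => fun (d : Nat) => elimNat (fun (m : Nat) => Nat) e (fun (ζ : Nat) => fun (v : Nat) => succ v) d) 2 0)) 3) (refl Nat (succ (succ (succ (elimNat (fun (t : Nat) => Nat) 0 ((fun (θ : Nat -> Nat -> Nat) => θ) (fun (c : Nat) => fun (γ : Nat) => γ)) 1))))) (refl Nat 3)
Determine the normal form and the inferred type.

resulting normal form:
  fun (u : Type0) => Eq (Eq Nat 3 3) (refl Nat 3) (refl Nat 3)
the term's type:
  Type0 -> Type0
observation: normalization takes exactly 8 steps under the normal-order strategy.


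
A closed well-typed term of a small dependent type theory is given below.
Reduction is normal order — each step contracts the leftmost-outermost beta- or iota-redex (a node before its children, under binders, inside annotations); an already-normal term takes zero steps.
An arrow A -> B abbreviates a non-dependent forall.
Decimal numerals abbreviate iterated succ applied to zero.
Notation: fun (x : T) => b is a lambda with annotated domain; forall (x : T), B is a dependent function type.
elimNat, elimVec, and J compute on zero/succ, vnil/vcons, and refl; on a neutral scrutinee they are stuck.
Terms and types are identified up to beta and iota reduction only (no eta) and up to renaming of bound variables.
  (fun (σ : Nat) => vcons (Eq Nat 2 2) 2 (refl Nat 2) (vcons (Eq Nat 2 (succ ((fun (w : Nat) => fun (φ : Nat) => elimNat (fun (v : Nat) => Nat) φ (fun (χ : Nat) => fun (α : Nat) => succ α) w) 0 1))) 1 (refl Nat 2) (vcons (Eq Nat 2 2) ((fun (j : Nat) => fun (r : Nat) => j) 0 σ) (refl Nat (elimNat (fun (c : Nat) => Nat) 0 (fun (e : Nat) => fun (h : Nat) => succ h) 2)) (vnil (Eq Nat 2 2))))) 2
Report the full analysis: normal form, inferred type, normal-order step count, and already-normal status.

normal form:
  vcons (Eq Nat 2 2) 2 (refl Nat 2) (vcons (Eq Nat 2 2) 1 (refl Nat 2) (vcons (Eq Nat 2 2) 0 (refl Nat 2) (vnil (Eq Nat 2 2))))
inferred type:
  Vec (Eq Nat 2 2) 3
steps to reach normal form (normal order): 13
started in normal form: no
first contracted redex: a beta-redex


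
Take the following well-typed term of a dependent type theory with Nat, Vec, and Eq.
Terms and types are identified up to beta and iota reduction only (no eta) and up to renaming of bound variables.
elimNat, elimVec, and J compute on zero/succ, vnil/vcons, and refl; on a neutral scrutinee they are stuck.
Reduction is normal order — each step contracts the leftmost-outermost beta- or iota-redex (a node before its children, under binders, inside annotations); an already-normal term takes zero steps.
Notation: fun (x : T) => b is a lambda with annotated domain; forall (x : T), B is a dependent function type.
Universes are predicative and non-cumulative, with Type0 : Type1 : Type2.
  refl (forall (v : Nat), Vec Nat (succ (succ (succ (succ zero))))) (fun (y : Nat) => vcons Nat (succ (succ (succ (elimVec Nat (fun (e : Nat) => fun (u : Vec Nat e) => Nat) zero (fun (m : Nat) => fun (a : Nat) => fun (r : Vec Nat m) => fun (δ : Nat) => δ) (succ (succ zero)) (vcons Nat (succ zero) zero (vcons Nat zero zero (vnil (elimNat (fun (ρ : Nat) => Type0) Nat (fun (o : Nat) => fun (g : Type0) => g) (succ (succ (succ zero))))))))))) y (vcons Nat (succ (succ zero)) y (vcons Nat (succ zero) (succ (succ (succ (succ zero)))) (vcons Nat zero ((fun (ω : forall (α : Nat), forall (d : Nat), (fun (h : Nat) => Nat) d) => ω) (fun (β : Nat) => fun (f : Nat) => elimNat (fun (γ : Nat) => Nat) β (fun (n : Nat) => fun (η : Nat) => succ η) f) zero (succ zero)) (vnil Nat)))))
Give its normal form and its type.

resulting normal form:
  refl (forall (v : Nat), Vec Nat (succ (succ (succ (succ zero))))) (fun (y : Nat) => vcons Nat (succ (succ (succ zero))) y (vcons Nat (succ (succ zero)) y (vcons Nat (succ zero) (succ (succ (succ (succ zero)))) (vcons Nat zero (succ zero) (vnil Nat)))))
the term's type:
  Eq (forall (v : Nat), Vec Nat (succ (succ (succ (succ zero))))) (fun (y : Nat) => vcons Nat (succ (succ (succ zero))) y (vcons Nat (succ (succ zero)) y (vcons Nat (succ zero) (succ (succ (succ (succ zero)))) (vcons Nat zero (succ zero) (vnil Nat))))) (fun (e : Nat) => vcons Nat (succ (succ (succ zero))) e (vcons Nat (succ (succ zero)) e (vcons Nat (succ zero) (succ (succ (succ (succ zero)))) (vcons Nat zero (succ zero) (vnil Nat)))))
observation: 18 normal-order steps separate the term from its normal form.


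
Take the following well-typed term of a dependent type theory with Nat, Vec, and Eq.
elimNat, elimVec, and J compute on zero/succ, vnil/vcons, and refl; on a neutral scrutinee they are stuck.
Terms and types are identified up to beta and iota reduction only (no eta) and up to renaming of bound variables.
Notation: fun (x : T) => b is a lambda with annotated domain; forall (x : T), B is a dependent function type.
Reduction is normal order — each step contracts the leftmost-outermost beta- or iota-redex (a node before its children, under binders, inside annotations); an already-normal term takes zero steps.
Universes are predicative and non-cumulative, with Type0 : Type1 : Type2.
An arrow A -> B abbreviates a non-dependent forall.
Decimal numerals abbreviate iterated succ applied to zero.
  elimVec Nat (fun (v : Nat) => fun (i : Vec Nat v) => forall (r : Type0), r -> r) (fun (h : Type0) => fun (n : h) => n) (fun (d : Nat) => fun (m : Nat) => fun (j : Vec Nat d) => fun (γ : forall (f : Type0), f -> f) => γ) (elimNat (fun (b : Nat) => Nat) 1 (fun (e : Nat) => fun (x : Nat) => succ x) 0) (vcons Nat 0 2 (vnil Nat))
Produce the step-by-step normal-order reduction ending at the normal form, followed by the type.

normal-order reduction:
  elimVec Nat (fun (v : Nat) => fun (i : Vec Nat v) => forall (r : Type0), r -> r) (fun (h : Type0) => fun (n : h) => n) (fun (d : Nat) => fun (m : Nat) => fun (j : Vec Nat d) => fun (γ : forall (f : Type0), f -> f) => γ) (elimNat (fun (b : Nat) => Nat) 1 (fun (e : Nat) => fun (x : Nat) => succ x) 0) (vcons Nat 0 2 (vnil Nat))
  ~> (fun (v : Nat) => fun (i : Nat) => fun (r : Vec Nat v) => fun (h : forall (n : Type0), n -> n) => h) 0 2 (vnil Nat) (elimVec Nat (fun (d : Nat) => fun (m : Vec Nat d) => forall (j : Type0), j -> j) (fun (γ : Type0) => fun (f : γ) => f) (fun (b : Nat) => fun (e : Nat) => fun (x : Vec Nat b) => fun (s : forall (k : Type0), k -> k) => s) 0 (vnil Nat))
  ~> (fun (v : Nat) => fun (i : Vec Nat 0) => fun (r : forall (h : Type0), h -> h) => r) 2 (vnil Nat) (elimVec Nat (fun (n : Nat) => fun (d : Vec Nat n) => forall (m : Type0), m -> m) (fun (j : Type0) => fun (γ : j) => γ) (fun (f : Nat) => fun (b : Nat) => fun (e : Vec Nat f) => fun (x : forall (s : Type0), s -> s) => x) 0 (vnil Nat))
  ~> (fun (v : Vec Nat 0) => fun (i : forall (r : Type0), r -> r) => i) (vnil Nat) (elimVec Nat (fun (h : Nat) => fun (n : Vec Nat h) => forall (d : Type0), d -> d) (fun (m : Type0) => fun (j : m) => j) (fun (γ : Nat) => fun (f : Nat) => fun (b : Vec Nat γ) => fun (e : forall (x : Type0), x -> x) => e) 0 (vnil Nat))
  ~> (fun (v : forall (i : Type0), i -> i) => v) (elimVec Nat (fun (r : Nat) => fun (h : Vec Nat r) => forall (n : Type0), n -> n) (fun (d : Type0) => fun (m : d) => m) (fun (j : Nat) => fun (γ : Nat) => fun (f : Vec Nat j) => fun (b : forall (e : Type0), e -> e) => b) 0 (vnil Nat))
  ~> elimVec Nat (fun (v : Nat) => fun (i : Vec Nat v) => forall (r : Type0), r -> r) (fun (h : Type0) => fun (n : h) => n) (fun (d : Nat) => fun (m : Nat) => fun (j : Vec Nat d) => fun (γ : forall (f : Type0), f -> f) => γ) 0 (vnil Nat)
  ~> fun (v : Type0) => fun (i : v) => i
type:
  forall (v : Type0), v -> v


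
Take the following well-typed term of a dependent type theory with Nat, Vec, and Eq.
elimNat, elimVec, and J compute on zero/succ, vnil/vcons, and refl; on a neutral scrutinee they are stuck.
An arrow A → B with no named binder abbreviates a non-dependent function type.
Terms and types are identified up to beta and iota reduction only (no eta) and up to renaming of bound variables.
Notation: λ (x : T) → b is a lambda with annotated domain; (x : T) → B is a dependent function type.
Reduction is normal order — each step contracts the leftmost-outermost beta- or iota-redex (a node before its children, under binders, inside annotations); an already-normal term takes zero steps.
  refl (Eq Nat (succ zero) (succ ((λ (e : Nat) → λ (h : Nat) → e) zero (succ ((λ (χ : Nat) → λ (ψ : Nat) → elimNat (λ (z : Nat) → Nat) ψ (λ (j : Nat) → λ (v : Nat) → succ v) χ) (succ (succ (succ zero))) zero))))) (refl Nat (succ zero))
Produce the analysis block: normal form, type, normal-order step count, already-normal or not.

reduced normal form:
  refl (Eq Nat (succ zero) (succ zero)) (refl Nat (succ zero))
type:
  Eq (Eq Nat (succ zero) (succ zero)) (refl Nat (succ zero)) (refl Nat (succ zero))
steps to reach normal form (normal order): 2
started in normal form: no
first redex: a beta-redex


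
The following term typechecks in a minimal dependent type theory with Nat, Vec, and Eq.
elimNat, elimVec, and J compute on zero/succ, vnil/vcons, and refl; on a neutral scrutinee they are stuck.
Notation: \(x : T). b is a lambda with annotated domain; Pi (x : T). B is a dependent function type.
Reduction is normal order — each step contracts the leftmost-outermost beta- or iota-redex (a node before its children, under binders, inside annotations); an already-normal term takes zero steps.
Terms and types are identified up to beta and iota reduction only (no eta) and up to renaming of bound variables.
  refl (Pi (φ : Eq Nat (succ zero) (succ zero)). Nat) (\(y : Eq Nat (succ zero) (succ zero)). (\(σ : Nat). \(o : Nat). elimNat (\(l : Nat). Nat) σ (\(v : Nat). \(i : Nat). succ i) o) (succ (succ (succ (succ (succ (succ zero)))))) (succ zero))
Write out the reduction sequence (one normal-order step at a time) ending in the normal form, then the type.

normal-order reduction:
  refl (Pi (φ : Eq Nat (succ zero) (succ zero)). Nat) (\(y : Eq Nat (succ zero) (succ zero)). (\(σ : Nat). \(o : Nat). elimNat (\(l : Nat). Nat) σ (\(v : Nat). \(i : Nat). succ i) o) (succ (succ (succ (succ (succ (succ zero)))))) (succ zero))
  ~> refl (Pi (φ : Eq Nat (succ zero) (succ zero)). Nat) (\(y : Eq Nat (succ zero) (succ zero)). (\(σ : Nat). elimNat (\(o : Nat). Nat) (succ (succ (succ (succ (succ (succ zero)))))) (\(l : Nat). \(v : Nat). succ v) σ) (succ zero))
  ~> refl (Pi (φ : Eq Nat (succ zero) (succ zero)). Nat) (\(y : Eq Nat (succ zero) (succ zero)). elimNat (\(σ : Nat). Nat) (succ (succ (succ (succ (succ (succ zero)))))) (\(o : Nat). \(l : Nat). succ l) (succ zero))
  ~> refl (Pi (φ : Eq Nat (succ zero) (succ zero)). Nat) (\(y : Eq Nat (succ zero) (succ zero)). (\(σ : Nat). \(o : Nat). succ o) zero (elimNat (\(l : Nat). Nat) (succ (succ (succ (succ (succ (succ zero)))))) (\(v : Nat). \(i : Nat). succ i) zero))
  ~> refl (Pi (φ : Eq Nat (succ zero) (succ zero)). Nat) (\(y : Eq Nat (succ zero) (succ zero)). (\(σ : Nat). succ σ) (elimNat (\(o : Nat). Nat) (succ (succ (succ (succ (succ (succ zero)))))) (\(l : Nat). \(v : Nat). succ v) zero))
  ~> refl (Pi (φ : Eq Nat (succ zero) (succ zero)). Nat) (\(y : Eq Nat (succ zero) (succ zero)). succ (elimNat (\(σ : Nat). Nat) (succ (succ (succ (succ (succ (succ zero)))))) (\(o : Nat). \(l : Nat). succ l) zero))
  ~> refl (Pi (φ : Eq Nat (succ zero) (succ zero)). Nat) (\(y : Eq Nat (succ zero) (succ zero)). succ (succ (succ (succ (succ (succ (succ zero)))))))
type:
  Eq (Pi (φ : Eq Nat (succ zero) (succ zero)). Nat) (\(y : Eq Nat (succ zero) (succ zero)). succ (succ (succ (succ (succ (succ (succ zero))))))) (\(σ : Eq Nat (succ zero) (succ zero)). succ (succ (succ (succ (succ (succ (succ zero)))))))


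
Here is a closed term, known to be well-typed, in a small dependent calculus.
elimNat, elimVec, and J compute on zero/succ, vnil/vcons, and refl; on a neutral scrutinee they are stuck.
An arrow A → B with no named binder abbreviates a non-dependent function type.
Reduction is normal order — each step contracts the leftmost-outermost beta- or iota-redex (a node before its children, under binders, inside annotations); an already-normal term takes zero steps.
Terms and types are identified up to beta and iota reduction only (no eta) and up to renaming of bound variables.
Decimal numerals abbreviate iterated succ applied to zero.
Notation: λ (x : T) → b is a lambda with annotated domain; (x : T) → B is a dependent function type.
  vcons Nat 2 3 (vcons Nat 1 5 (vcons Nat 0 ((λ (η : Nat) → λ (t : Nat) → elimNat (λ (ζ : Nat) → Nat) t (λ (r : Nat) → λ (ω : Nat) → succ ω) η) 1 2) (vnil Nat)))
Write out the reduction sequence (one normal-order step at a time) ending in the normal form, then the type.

reduction (normal order):
  vcons Nat 2 3 (vcons Nat 1 5 (vcons Nat 0 ((λ (η : Nat) → λ (t : Nat) → elimNat (λ (ζ : Nat) → Nat) t (λ (r : Nat) → λ (ω : Nat) → succ ω) η) 1 2) (vnil Nat)))
  ~> vcons Nat 2 3 (vcons Nat 1 5 (vcons Nat 0 ((λ (η : Nat) → elimNat (λ (t : Nat) → Nat) η (λ (ζ : Nat) → λ (r : Nat) → succ r) 1) 2) (vnil Nat)))
  ~> vcons Nat 2 3 (vcons Nat 1 5 (vcons Nat 0 (elimNat (λ (η : Nat) → Nat) 2 (λ (t : Nat) → λ (ζ : Nat) → succ ζ) 1) (vnil Nat)))
  ~> vcons Nat 2 3 (vcons Nat 1 5 (vcons Nat 0 ((λ (η : Nat) → λ (t : Nat) → succ t) 0 (elimNat (λ (ζ : Nat) → Nat) 2 (λ (r : Nat) → λ (ω : Nat) → succ ω) 0)) (vnil Nat)))
  ~> vcons Nat 2 3 (vcons Nat 1 5 (vcons Nat 0 ((λ (η : Nat) → succ η) (elimNat (λ (t : Nat) → Nat) 2 (λ (ζ : Nat) → λ (r : Nat) → succ r) 0)) (vnil Nat)))
  ~> vcons Nat 2 3 (vcons Nat 1 5 (vcons Nat 0 (succ (elimNat (λ (η : Nat) → Nat) 2 (λ (t : Nat) → λ (ζ : Nat) → succ ζ) 0)) (vnil Nat)))
  ~> vcons Nat 2 3 (vcons Nat 1 5 (vcons Nat 0 3 (vnil Nat)))
inferred type:
  Vec Nat 3


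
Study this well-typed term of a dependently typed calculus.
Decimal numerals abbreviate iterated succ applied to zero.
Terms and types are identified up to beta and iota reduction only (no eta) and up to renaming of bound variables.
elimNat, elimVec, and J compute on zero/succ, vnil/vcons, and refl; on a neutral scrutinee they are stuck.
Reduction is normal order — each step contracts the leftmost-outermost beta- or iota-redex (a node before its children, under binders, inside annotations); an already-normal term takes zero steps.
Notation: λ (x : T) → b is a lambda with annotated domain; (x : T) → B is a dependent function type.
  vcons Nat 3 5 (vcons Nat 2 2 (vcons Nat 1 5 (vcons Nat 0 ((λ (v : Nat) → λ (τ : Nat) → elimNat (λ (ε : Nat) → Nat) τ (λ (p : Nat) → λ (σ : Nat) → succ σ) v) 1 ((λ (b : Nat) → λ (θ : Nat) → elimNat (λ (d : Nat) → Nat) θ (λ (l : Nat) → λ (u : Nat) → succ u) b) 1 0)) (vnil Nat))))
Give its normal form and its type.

normal form:
  vcons Nat 3 5 (vcons Nat 2 2 (vcons Nat 1 5 (vcons Nat 0 2 (vnil Nat))))
inferred type:
  Vec Nat 4
observation: the first redex contracted is a beta-redex; the normal form is reached in 12 normal-order steps.


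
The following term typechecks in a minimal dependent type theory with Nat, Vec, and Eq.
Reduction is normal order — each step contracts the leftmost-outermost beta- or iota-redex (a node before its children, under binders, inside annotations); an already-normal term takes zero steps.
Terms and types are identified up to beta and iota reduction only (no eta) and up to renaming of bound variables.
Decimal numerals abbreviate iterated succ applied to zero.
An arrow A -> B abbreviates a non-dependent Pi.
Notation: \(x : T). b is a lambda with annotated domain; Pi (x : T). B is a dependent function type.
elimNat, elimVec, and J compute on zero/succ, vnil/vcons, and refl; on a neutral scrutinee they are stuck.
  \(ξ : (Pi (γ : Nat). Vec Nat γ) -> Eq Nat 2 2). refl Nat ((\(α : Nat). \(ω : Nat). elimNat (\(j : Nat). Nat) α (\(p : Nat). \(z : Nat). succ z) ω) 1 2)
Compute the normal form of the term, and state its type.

normal form:
  \(ξ : (Pi (γ : Nat). Vec Nat γ) -> Eq Nat 2 2). refl Nat 3
inferred type:
  ((Pi (ξ : Nat). Vec Nat ξ) -> Eq Nat 2 2) -> Eq Nat 3 3
observation: 9 normal-order steps separate the term from its normal form.


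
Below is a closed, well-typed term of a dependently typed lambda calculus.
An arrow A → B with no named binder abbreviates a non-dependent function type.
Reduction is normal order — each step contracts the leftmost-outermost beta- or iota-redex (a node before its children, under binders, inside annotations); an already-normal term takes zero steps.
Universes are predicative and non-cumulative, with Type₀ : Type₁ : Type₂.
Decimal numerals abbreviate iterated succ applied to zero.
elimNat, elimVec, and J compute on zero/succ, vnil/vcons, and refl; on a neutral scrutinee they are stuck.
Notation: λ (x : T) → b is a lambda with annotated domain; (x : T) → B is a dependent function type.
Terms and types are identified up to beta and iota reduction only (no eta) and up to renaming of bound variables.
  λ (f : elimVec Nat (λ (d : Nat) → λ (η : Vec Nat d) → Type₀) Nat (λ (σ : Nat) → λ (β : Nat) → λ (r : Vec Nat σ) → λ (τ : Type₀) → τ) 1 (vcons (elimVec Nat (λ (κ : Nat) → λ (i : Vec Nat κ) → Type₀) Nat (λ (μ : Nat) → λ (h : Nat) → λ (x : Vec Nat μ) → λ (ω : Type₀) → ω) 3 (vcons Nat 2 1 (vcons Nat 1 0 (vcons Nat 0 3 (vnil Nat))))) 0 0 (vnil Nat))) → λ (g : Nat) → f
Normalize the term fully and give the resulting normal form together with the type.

normal form:
  λ (f : Nat) → λ (d : Nat) → f
inferred type:
  Nat → Nat → Nat


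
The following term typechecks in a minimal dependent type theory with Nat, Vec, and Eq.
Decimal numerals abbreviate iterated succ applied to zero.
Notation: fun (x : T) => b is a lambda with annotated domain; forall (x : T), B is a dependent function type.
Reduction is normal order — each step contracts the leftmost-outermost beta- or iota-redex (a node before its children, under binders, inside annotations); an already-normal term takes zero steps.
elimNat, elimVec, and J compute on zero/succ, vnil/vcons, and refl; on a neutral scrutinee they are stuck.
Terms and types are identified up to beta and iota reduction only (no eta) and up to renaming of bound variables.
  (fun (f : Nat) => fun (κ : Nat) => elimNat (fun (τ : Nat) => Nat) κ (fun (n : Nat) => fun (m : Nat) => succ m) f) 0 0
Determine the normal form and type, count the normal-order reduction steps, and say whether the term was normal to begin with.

reduced normal form:
  0
the term's type:
  Nat
normal-order step count: 3
started in normal form: no
first contracted redex: a beta-redex
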